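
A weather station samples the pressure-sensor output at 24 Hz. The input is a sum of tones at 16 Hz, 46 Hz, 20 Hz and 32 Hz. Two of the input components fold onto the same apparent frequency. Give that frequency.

fs/2 = 12 Hz.
16 Hz > fs/2 = 12 Hz, folds to fs − 16 Hz = 8 Hz.
46 Hz mod fs = 22 Hz.
22 Hz > fs/2 = 12 Hz, folds to fs − 22 Hz = 2 Hz.
20 Hz > fs/2 = 12 Hz, folds to fs − 20 Hz = 4 Hz.
32 Hz mod fs = 8 Hz.
8 Hz ≤ fs/2 = 12 Hz, appears at 8 Hz.
16 Hz and 32 Hz both map to 8 Hz.

8 Hz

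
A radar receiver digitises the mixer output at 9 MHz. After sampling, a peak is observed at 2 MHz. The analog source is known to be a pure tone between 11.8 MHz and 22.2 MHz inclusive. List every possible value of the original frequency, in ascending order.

Frequencies that alias to 2 MHz are k·fs ± 2 MHz for integer k ≥ 0.
k=0: 2 MHz.
k=1: 7 MHz, 11 MHz.
k=2: 16 MHz, 20 MHz.
k=3: 25 MHz, 29 MHz.
Within [11.8 MHz, 22.2 MHz]: 16 MHz, 20 MHz.

16 MHz, 20 MHz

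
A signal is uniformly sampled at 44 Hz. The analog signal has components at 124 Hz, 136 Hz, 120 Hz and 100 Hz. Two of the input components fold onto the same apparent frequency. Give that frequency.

12 Hz

fs/2 = 22 Hz.
124 Hz mod fs = 36 Hz.
36 Hz > fs/2 = 22 Hz, folds to fs − 36 Hz = 8 Hz.
136 Hz mod fs = 4 Hz.
4 Hz ≤ fs/2 = 22 Hz, appears at 4 Hz.
120 Hz mod fs = 32 Hz.
32 Hz > fs/2 = 22 Hz, folds to fs − 32 Hz = 12 Hz.
100 Hz mod fs = 12 Hz.
12 Hz ≤ fs/2 = 22 Hz, appears at 12 Hz.
100 Hz and 120 Hz both map to 12 Hz.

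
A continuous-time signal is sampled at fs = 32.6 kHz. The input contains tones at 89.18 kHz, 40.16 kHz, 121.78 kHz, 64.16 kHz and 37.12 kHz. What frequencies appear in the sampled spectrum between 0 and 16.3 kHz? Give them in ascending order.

fs/2 = 16.3 kHz.
89.18 kHz mod fs = 23.98 kHz.
23.98 kHz > fs/2 = 16.3 kHz, folds to fs − 23.98 kHz = 8.62 kHz.
40.16 kHz mod fs = 7.56 kHz.
7.56 kHz ≤ fs/2 = 16.3 kHz, appears at 7.56 kHz.
121.78 kHz mod fs = 23.98 kHz.
23.98 kHz > fs/2 = 16.3 kHz, folds to fs − 23.98 kHz = 8.62 kHz.
64.16 kHz mod fs = 31.56 kHz.
31.56 kHz > fs/2 = 16.3 kHz, folds to fs − 31.56 kHz = 1.04 kHz.
37.12 kHz mod fs = 4.52 kHz.
4.52 kHz ≤ fs/2 = 16.3 kHz, appears at 4.52 kHz.
Distinct values: {1.04 kHz, 4.52 kHz, 7.56 kHz, 8.62 kHz}.

1.04 kHz, 4.52 kHz, 7.56 kHz, 8.62 kHz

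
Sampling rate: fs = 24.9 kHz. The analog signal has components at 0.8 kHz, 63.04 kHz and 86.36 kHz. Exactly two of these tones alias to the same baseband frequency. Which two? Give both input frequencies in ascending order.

fs/2 = 12.45 kHz.
0.8 kHz ≤ fs/2 = 12.45 kHz, passes unchanged.
63.04 kHz mod fs = 13.24 kHz.
13.24 kHz > fs/2 = 12.45 kHz, folds to fs − 13.24 kHz = 11.66 kHz.
86.36 kHz mod fs = 11.66 kHz.
11.66 kHz ≤ fs/2 = 12.45 kHz, appears at 11.66 kHz.
63.04 kHz and 86.36 kHz both map to 11.66 kHz.

63.04 kHz, 86.36 kHz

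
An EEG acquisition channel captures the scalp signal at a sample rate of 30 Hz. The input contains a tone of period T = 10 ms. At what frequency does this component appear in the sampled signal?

T = 10 ms → f = 1/T = 100 Hz.
100 Hz mod fs = 10 Hz.
10 Hz ≤ fs/2 = 15 Hz, appears at 10 Hz.

10 Hz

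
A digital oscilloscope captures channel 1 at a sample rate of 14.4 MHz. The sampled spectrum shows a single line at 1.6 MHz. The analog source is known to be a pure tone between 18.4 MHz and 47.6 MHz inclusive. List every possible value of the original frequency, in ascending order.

Frequencies that alias to 1.6 MHz are k·fs ± 1.6 MHz for integer k ≥ 0.
k=0: 1.6 MHz.
k=1: 12.8 MHz, 16 MHz.
k=2: 27.2 MHz, 30.4 MHz.
k=3: 41.6 MHz, 44.8 MHz.
k=4: 56 MHz, 59.2 MHz.
Within [18.4 MHz, 47.6 MHz]: 27.2 MHz, 30.4 MHz, 41.6 MHz, 44.8 MHz.

27.2 MHz, 30.4 MHz, 41.6 MHz, 44.8 MHz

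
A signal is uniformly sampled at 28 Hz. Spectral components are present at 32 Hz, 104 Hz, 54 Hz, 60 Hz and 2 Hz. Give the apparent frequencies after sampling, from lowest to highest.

2 Hz, 4 Hz, 8 Hz

fs/2 = 14 Hz.
32 Hz mod fs = 4 Hz.
4 Hz ≤ fs/2 = 14 Hz, appears at 4 Hz.
104 Hz mod fs = 20 Hz.
20 Hz > fs/2 = 14 Hz, folds to fs − 20 Hz = 8 Hz.
54 Hz mod fs = 26 Hz.
26 Hz > fs/2 = 14 Hz, folds to fs − 26 Hz = 2 Hz.
60 Hz mod fs = 4 Hz.
4 Hz ≤ fs/2 = 14 Hz, appears at 4 Hz.
2 Hz ≤ fs/2 = 14 Hz, passes unchanged.
Distinct values: {2 Hz, 4 Hz, 8 Hz}.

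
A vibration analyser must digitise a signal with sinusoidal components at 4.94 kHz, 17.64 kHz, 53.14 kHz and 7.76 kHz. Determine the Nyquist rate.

Highest-frequency component: 53.14 kHz.
Nyquist rate = 2 × 53.14 kHz = 106.28 kHz.

106.28 kHz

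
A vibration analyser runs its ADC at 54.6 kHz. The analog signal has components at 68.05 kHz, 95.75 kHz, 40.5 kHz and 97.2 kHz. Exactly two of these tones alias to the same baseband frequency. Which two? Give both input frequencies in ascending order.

68.05 kHz, 95.75 kHz

fs/2 = 27.3 kHz.
68.05 kHz mod fs = 13.45 kHz.
13.45 kHz ≤ fs/2 = 27.3 kHz, appears at 13.45 kHz.
95.75 kHz mod fs = 41.15 kHz.
41.15 kHz > fs/2 = 27.3 kHz, folds to fs − 41.15 kHz = 13.45 kHz.
40.5 kHz > fs/2 = 27.3 kHz, folds to fs − 40.5 kHz = 14.1 kHz.
97.2 kHz mod fs = 42.6 kHz.
42.6 kHz > fs/2 = 27.3 kHz, folds to fs − 42.6 kHz = 12 kHz.
68.05 kHz and 95.75 kHz both map to 13.45 kHz.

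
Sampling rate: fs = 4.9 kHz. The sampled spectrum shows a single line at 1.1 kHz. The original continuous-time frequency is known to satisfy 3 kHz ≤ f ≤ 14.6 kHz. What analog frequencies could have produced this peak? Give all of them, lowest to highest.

3.8 kHz, 6 kHz, 8.7 kHz, 10.9 kHz, 13.6 kHz

Frequencies that alias to 1.1 kHz are k·fs ± 1.1 kHz for integer k ≥ 0.
k=0: 1.1 kHz.
k=1: 3.8 kHz, 6 kHz.
k=2: 8.7 kHz, 10.9 kHz.
k=3: 13.6 kHz, 15.8 kHz.
k=4: 18.5 kHz, 20.7 kHz.
Within [3 kHz, 14.6 kHz]: 3.8 kHz, 6 kHz, 8.7 kHz, 10.9 kHz, 13.6 kHz.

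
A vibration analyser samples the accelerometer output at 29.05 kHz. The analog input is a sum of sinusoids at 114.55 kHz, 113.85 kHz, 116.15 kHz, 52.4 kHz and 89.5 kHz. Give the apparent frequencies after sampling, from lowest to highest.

fs/2 = 14.525 kHz.
114.55 kHz mod fs = 27.4 kHz.
27.4 kHz > fs/2 = 14.525 kHz, folds to fs − 27.4 kHz = 1.65 kHz.
113.85 kHz mod fs = 26.7 kHz.
26.7 kHz > fs/2 = 14.525 kHz, folds to fs − 26.7 kHz = 2.35 kHz.
116.15 kHz mod fs = 29 kHz.
29 kHz > fs/2 = 14.525 kHz, folds to fs − 29 kHz = 0.05 kHz.
52.4 kHz mod fs = 23.35 kHz.
23.35 kHz > fs/2 = 14.525 kHz, folds to fs − 23.35 kHz = 5.7 kHz.
89.5 kHz mod fs = 2.35 kHz.
2.35 kHz ≤ fs/2 = 14.525 kHz, appears at 2.35 kHz.
Distinct values: {0.05 kHz, 1.65 kHz, 2.35 kHz, 5.7 kHz}.

0.05 kHz, 1.65 kHz, 2.35 kHz, 5.7 kHz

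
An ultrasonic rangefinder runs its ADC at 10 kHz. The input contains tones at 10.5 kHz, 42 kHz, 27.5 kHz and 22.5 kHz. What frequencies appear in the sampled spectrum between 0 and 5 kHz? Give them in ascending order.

fs/2 = 5 kHz.
10.5 kHz mod fs = 0.5 kHz.
0.5 kHz ≤ fs/2 = 5 kHz, appears at 0.5 kHz.
42 kHz mod fs = 2 kHz.
2 kHz ≤ fs/2 = 5 kHz, appears at 2 kHz.
27.5 kHz mod fs = 7.5 kHz.
7.5 kHz > fs/2 = 5 kHz, folds to fs − 7.5 kHz = 2.5 kHz.
22.5 kHz mod fs = 2.5 kHz.
2.5 kHz ≤ fs/2 = 5 kHz, appears at 2.5 kHz.
Distinct values: {0.5 kHz, 2 kHz, 2.5 kHz}.

0.5 kHz, 2 kHz, 2.5 kHz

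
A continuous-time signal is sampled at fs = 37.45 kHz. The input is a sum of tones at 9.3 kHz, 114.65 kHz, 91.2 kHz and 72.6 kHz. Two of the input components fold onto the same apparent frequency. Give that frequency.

fs/2 = 18.725 kHz.
9.3 kHz ≤ fs/2 = 18.725 kHz, passes unchanged.
114.65 kHz mod fs = 2.3 kHz.
2.3 kHz ≤ fs/2 = 18.725 kHz, appears at 2.3 kHz.
91.2 kHz mod fs = 16.3 kHz.
16.3 kHz ≤ fs/2 = 18.725 kHz, appears at 16.3 kHz.
72.6 kHz mod fs = 35.15 kHz.
35.15 kHz > fs/2 = 18.725 kHz, folds to fs − 35.15 kHz = 2.3 kHz.
72.6 kHz and 114.65 kHz both map to 2.3 kHz.

2.3 kHz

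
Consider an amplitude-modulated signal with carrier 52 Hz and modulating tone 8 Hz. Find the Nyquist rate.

120 Hz

AM sidebands sit at fc ± fm = 44 Hz and 60 Hz.
Highest-frequency component: 60 Hz.
Nyquist rate = 2 × 60 Hz = 120 Hz.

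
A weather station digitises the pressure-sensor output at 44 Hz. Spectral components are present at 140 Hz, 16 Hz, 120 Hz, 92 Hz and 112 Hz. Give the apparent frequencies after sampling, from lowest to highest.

fs/2 = 22 Hz.
140 Hz mod fs = 8 Hz.
8 Hz ≤ fs/2 = 22 Hz, appears at 8 Hz.
16 Hz ≤ fs/2 = 22 Hz, passes unchanged.
120 Hz mod fs = 32 Hz.
32 Hz > fs/2 = 22 Hz, folds to fs − 32 Hz = 12 Hz.
92 Hz mod fs = 4 Hz.
4 Hz ≤ fs/2 = 22 Hz, appears at 4 Hz.
112 Hz mod fs = 24 Hz.
24 Hz > fs/2 = 22 Hz, folds to fs − 24 Hz = 20 Hz.
Distinct values: {4 Hz, 8 Hz, 12 Hz, 16 Hz, 20 Hz}.

4 Hz, 8 Hz, 12 Hz, 16 Hz, 20 Hz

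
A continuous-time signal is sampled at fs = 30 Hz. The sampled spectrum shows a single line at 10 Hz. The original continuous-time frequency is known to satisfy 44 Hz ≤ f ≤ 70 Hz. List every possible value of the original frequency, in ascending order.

Frequencies that alias to 10 Hz are k·fs ± 10 Hz for integer k ≥ 0.
k=0: 10 Hz.
k=1: 20 Hz, 40 Hz.
k=2: 50 Hz, 70 Hz.
k=3: 80 Hz, 100 Hz.
Within [44 Hz, 70 Hz]: 50 Hz, 70 Hz.

50 Hz, 70 Hz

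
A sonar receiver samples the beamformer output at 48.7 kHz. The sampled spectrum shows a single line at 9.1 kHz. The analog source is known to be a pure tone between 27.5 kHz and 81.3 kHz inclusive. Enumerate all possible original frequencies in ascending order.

39.6 kHz, 57.8 kHz

Frequencies that alias to 9.1 kHz are k·fs ± 9.1 kHz for integer k ≥ 0.
k=0: 9.1 kHz.
k=1: 39.6 kHz, 57.8 kHz.
k=2: 88.3 kHz, 106.5 kHz.
Within [27.5 kHz, 81.3 kHz]: 39.6 kHz, 57.8 kHz.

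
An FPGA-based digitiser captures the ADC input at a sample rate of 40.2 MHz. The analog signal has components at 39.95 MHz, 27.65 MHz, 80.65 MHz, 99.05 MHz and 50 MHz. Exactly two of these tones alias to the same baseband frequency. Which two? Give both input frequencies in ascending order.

fs/2 = 20.1 MHz.
39.95 MHz > fs/2 = 20.1 MHz, folds to fs − 39.95 MHz = 0.25 MHz.
27.65 MHz > fs/2 = 20.1 MHz, folds to fs − 27.65 MHz = 12.55 MHz.
80.65 MHz mod fs = 0.25 MHz.
0.25 MHz ≤ fs/2 = 20.1 MHz, appears at 0.25 MHz.
99.05 MHz mod fs = 18.65 MHz.
18.65 MHz ≤ fs/2 = 20.1 MHz, appears at 18.65 MHz.
50 MHz mod fs = 9.8 MHz.
9.8 MHz ≤ fs/2 = 20.1 MHz, appears at 9.8 MHz.
39.95 MHz and 80.65 MHz both map to 0.25 MHz.

39.95 MHz, 80.65 MHz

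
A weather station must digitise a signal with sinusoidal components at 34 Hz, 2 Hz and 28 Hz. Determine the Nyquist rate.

Highest-frequency component: 34 Hz.
Nyquist rate = 2 × 34 Hz = 68 Hz.

68 Hz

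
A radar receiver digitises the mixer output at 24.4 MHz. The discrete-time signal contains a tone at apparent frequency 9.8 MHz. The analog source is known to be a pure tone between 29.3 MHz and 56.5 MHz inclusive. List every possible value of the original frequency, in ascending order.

34.2 MHz, 39 MHz

Frequencies that alias to 9.8 MHz are k·fs ± 9.8 MHz for integer k ≥ 0.
k=0: 9.8 MHz.
k=1: 14.6 MHz, 34.2 MHz.
k=2: 39 MHz, 58.6 MHz.
k=3: 63.4 MHz, 83 MHz.
Within [29.3 MHz, 56.5 MHz]: 34.2 MHz, 39 MHz.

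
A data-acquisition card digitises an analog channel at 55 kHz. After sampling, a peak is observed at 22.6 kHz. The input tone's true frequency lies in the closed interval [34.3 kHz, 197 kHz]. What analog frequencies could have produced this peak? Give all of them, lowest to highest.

Frequencies that alias to 22.6 kHz are k·fs ± 22.6 kHz for integer k ≥ 0.
k=0: 22.6 kHz.
k=1: 32.4 kHz, 77.6 kHz.
k=2: 87.4 kHz, 132.6 kHz.
k=3: 142.4 kHz, 187.6 kHz.
k=4: 197.4 kHz, 242.6 kHz.
Within [34.3 kHz, 197 kHz]: 77.6 kHz, 87.4 kHz, 132.6 kHz, 142.4 kHz, 187.6 kHz.

77.6 kHz, 87.4 kHz, 132.6 kHz, 142.4 kHz, 187.6 kHz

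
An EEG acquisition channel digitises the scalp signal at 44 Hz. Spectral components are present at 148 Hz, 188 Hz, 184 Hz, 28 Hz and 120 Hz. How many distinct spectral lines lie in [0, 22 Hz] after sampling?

3

fs/2 = 22 Hz.
148 Hz mod fs = 16 Hz.
16 Hz ≤ fs/2 = 22 Hz, appears at 16 Hz.
188 Hz mod fs = 12 Hz.
12 Hz ≤ fs/2 = 22 Hz, appears at 12 Hz.
184 Hz mod fs = 8 Hz.
8 Hz ≤ fs/2 = 22 Hz, appears at 8 Hz.
28 Hz > fs/2 = 22 Hz, folds to fs − 28 Hz = 16 Hz.
120 Hz mod fs = 32 Hz.
32 Hz > fs/2 = 22 Hz, folds to fs − 32 Hz = 12 Hz.
Distinct values: {8 Hz, 12 Hz, 16 Hz} → 3.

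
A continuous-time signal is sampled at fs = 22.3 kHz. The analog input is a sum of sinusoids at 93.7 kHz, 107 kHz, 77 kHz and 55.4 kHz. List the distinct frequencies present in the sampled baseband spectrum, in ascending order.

4.5 kHz, 10.1 kHz, 10.8 kHz

fs/2 = 11.15 kHz.
93.7 kHz mod fs = 4.5 kHz.
4.5 kHz ≤ fs/2 = 11.15 kHz, appears at 4.5 kHz.
107 kHz mod fs = 17.8 kHz.
17.8 kHz > fs/2 = 11.15 kHz, folds to fs − 17.8 kHz = 4.5 kHz.
77 kHz mod fs = 10.1 kHz.
10.1 kHz ≤ fs/2 = 11.15 kHz, appears at 10.1 kHz.
55.4 kHz mod fs = 10.8 kHz.
10.8 kHz ≤ fs/2 = 11.15 kHz, appears at 10.8 kHz.
Distinct values: {4.5 kHz, 10.1 kHz, 10.8 kHz}.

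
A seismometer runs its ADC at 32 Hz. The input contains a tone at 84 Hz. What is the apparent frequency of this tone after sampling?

12 Hz

84 Hz mod fs = 20 Hz.
20 Hz > fs/2 = 16 Hz, folds to fs − 20 Hz = 12 Hz.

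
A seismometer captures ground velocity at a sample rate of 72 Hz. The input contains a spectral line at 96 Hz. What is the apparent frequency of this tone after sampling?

96 Hz mod fs = 24 Hz.
24 Hz ≤ fs/2 = 36 Hz, appears at 24 Hz.

24 Hz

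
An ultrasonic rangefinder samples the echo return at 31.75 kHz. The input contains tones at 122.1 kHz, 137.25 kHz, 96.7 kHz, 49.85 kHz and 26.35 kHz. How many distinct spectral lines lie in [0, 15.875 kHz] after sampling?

fs/2 = 15.875 kHz.
122.1 kHz mod fs = 26.85 kHz.
26.85 kHz > fs/2 = 15.875 kHz, folds to fs − 26.85 kHz = 4.9 kHz.
137.25 kHz mod fs = 10.25 kHz.
10.25 kHz ≤ fs/2 = 15.875 kHz, appears at 10.25 kHz.
96.7 kHz mod fs = 1.45 kHz.
1.45 kHz ≤ fs/2 = 15.875 kHz, appears at 1.45 kHz.
49.85 kHz mod fs = 18.1 kHz.
18.1 kHz > fs/2 = 15.875 kHz, folds to fs − 18.1 kHz = 13.65 kHz.
26.35 kHz > fs/2 = 15.875 kHz, folds to fs − 26.35 kHz = 5.4 kHz.
Distinct values: {1.45 kHz, 4.9 kHz, 5.4 kHz, 10.25 kHz, 13.65 kHz} → 5.

5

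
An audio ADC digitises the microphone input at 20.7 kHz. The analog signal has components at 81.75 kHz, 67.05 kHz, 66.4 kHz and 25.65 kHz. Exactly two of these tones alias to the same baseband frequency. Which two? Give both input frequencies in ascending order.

25.65 kHz, 67.05 kHz

fs/2 = 10.35 kHz.
81.75 kHz mod fs = 19.65 kHz.
19.65 kHz > fs/2 = 10.35 kHz, folds to fs − 19.65 kHz = 1.05 kHz.
67.05 kHz mod fs = 4.95 kHz.
4.95 kHz ≤ fs/2 = 10.35 kHz, appears at 4.95 kHz.
66.4 kHz mod fs = 4.3 kHz.
4.3 kHz ≤ fs/2 = 10.35 kHz, appears at 4.3 kHz.
25.65 kHz mod fs = 4.95 kHz.
4.95 kHz ≤ fs/2 = 10.35 kHz, appears at 4.95 kHz.
25.65 kHz and 67.05 kHz both map to 4.95 kHz.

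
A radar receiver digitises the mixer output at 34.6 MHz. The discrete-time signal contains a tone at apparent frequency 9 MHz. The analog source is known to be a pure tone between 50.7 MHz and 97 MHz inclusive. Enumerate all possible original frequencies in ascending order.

60.2 MHz, 78.2 MHz, 94.8 MHz

Frequencies that alias to 9 MHz are k·fs ± 9 MHz for integer k ≥ 0.
k=0: 9 MHz.
k=1: 25.6 MHz, 43.6 MHz.
k=2: 60.2 MHz, 78.2 MHz.
k=3: 94.8 MHz, 112.8 MHz.
k=4: 129.4 MHz, 147.4 MHz.
Within [50.7 MHz, 97 MHz]: 60.2 MHz, 78.2 MHz, 94.8 MHz.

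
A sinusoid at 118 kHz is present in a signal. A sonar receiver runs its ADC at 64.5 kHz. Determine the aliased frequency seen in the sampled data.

118 kHz mod fs = 53.5 kHz.
53.5 kHz > fs/2 = 32.25 kHz, folds to fs − 53.5 kHz = 11 kHz.

11 kHz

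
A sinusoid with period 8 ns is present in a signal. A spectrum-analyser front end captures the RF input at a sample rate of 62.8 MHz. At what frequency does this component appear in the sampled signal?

0.6 MHz

T = 8 ns → f = 1/T = 125 MHz.
125 MHz mod fs = 62.2 MHz.
62.2 MHz > fs/2 = 31.4 MHz, folds to fs − 62.2 MHz = 0.6 MHz.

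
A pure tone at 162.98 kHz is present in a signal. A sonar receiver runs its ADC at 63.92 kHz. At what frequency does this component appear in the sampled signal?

162.98 kHz mod fs = 35.14 kHz.
35.14 kHz > fs/2 = 31.96 kHz, folds to fs − 35.14 kHz = 28.78 kHz.

28.78 kHz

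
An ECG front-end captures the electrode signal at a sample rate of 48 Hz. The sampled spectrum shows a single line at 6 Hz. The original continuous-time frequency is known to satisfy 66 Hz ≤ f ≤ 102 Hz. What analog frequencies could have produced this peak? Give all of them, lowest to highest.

Frequencies that alias to 6 Hz are k·fs ± 6 Hz for integer k ≥ 0.
k=0: 6 Hz.
k=1: 42 Hz, 54 Hz.
k=2: 90 Hz, 102 Hz.
k=3: 138 Hz, 150 Hz.
Within [66 Hz, 102 Hz]: 90 Hz, 102 Hz.

90 Hz, 102 Hz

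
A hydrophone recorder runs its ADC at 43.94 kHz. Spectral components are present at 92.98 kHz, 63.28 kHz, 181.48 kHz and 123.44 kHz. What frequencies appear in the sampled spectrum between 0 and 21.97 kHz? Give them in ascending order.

fs/2 = 21.97 kHz.
92.98 kHz mod fs = 5.1 kHz.
5.1 kHz ≤ fs/2 = 21.97 kHz, appears at 5.1 kHz.
63.28 kHz mod fs = 19.34 kHz.
19.34 kHz ≤ fs/2 = 21.97 kHz, appears at 19.34 kHz.
181.48 kHz mod fs = 5.72 kHz.
5.72 kHz ≤ fs/2 = 21.97 kHz, appears at 5.72 kHz.
123.44 kHz mod fs = 35.56 kHz.
35.56 kHz > fs/2 = 21.97 kHz, folds to fs − 35.56 kHz = 8.38 kHz.
Distinct values: {5.1 kHz, 5.72 kHz, 8.38 kHz, 19.34 kHz}.

5.1 kHz, 5.72 kHz, 8.38 kHz, 19.34 kHz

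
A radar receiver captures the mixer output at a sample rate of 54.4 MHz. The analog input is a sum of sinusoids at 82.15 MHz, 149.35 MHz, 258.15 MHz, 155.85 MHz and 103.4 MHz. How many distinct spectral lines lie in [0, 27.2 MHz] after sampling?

fs/2 = 27.2 MHz.
82.15 MHz mod fs = 27.75 MHz.
27.75 MHz > fs/2 = 27.2 MHz, folds to fs − 27.75 MHz = 26.65 MHz.
149.35 MHz mod fs = 40.55 MHz.
40.55 MHz > fs/2 = 27.2 MHz, folds to fs − 40.55 MHz = 13.85 MHz.
258.15 MHz mod fs = 40.55 MHz.
40.55 MHz > fs/2 = 27.2 MHz, folds to fs − 40.55 MHz = 13.85 MHz.
155.85 MHz mod fs = 47.05 MHz.
47.05 MHz > fs/2 = 27.2 MHz, folds to fs − 47.05 MHz = 7.35 MHz.
103.4 MHz mod fs = 49 MHz.
49 MHz > fs/2 = 27.2 MHz, folds to fs − 49 MHz = 5.4 MHz.
Distinct values: {5.4 MHz, 7.35 MHz, 13.85 MHz, 26.65 MHz} → 4.

4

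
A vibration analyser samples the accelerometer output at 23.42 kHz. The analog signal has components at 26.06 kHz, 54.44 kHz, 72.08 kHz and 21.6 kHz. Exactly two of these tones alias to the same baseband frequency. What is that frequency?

fs/2 = 11.71 kHz.
26.06 kHz mod fs = 2.64 kHz.
2.64 kHz ≤ fs/2 = 11.71 kHz, appears at 2.64 kHz.
54.44 kHz mod fs = 7.6 kHz.
7.6 kHz ≤ fs/2 = 11.71 kHz, appears at 7.6 kHz.
72.08 kHz mod fs = 1.82 kHz.
1.82 kHz ≤ fs/2 = 11.71 kHz, appears at 1.82 kHz.
21.6 kHz > fs/2 = 11.71 kHz, folds to fs − 21.6 kHz = 1.82 kHz.
21.6 kHz and 72.08 kHz both map to 1.82 kHz.

1.82 kHz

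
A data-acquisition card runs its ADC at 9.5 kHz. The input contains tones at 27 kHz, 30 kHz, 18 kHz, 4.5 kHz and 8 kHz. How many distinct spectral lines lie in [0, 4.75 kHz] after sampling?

fs/2 = 4.75 kHz.
27 kHz mod fs = 8 kHz.
8 kHz > fs/2 = 4.75 kHz, folds to fs − 8 kHz = 1.5 kHz.
30 kHz mod fs = 1.5 kHz.
1.5 kHz ≤ fs/2 = 4.75 kHz, appears at 1.5 kHz.
18 kHz mod fs = 8.5 kHz.
8.5 kHz > fs/2 = 4.75 kHz, folds to fs − 8.5 kHz = 1 kHz.
4.5 kHz ≤ fs/2 = 4.75 kHz, passes unchanged.
8 kHz > fs/2 = 4.75 kHz, folds to fs − 8 kHz = 1.5 kHz.
Distinct values: {1 kHz, 1.5 kHz, 4.5 kHz} → 3.

3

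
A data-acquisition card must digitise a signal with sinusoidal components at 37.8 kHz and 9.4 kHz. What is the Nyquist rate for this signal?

Highest-frequency component: 37.8 kHz.
Nyquist rate = 2 × 37.8 kHz = 75.6 kHz.

75.6 kHz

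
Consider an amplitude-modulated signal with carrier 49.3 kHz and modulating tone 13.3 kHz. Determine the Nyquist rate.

AM sidebands sit at fc ± fm = 36 kHz and 62.6 kHz.
Highest-frequency component: 62.6 kHz.
Nyquist rate = 2 × 62.6 kHz = 125.2 kHz.

125.2 kHz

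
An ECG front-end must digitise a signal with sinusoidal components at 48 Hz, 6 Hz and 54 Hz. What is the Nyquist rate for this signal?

Highest-frequency component: 54 Hz.
Nyquist rate = 2 × 54 Hz = 108 Hz.

108 Hz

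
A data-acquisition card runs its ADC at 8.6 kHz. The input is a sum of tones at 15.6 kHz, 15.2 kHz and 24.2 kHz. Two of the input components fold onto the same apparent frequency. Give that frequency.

fs/2 = 4.3 kHz.
15.6 kHz mod fs = 7 kHz.
7 kHz > fs/2 = 4.3 kHz, folds to fs − 7 kHz = 1.6 kHz.
15.2 kHz mod fs = 6.6 kHz.
6.6 kHz > fs/2 = 4.3 kHz, folds to fs − 6.6 kHz = 2 kHz.
24.2 kHz mod fs = 7 kHz.
7 kHz > fs/2 = 4.3 kHz, folds to fs − 7 kHz = 1.6 kHz.
15.6 kHz and 24.2 kHz both map to 1.6 kHz.

1.6 kHz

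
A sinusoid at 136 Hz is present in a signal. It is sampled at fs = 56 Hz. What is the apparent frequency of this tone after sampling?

136 Hz mod fs = 24 Hz.
24 Hz ≤ fs/2 = 28 Hz, appears at 24 Hz.

24 Hz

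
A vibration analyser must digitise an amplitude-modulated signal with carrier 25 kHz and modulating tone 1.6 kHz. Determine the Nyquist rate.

53.2 kHz

AM sidebands sit at fc ± fm = 23.4 kHz and 26.6 kHz.
Highest-frequency component: 26.6 kHz.
Nyquist rate = 2 × 26.6 kHz = 53.2 kHz.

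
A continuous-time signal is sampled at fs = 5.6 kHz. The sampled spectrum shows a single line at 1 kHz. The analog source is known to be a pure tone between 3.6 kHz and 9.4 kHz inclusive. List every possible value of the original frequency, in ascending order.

4.6 kHz, 6.6 kHz

Frequencies that alias to 1 kHz are k·fs ± 1 kHz for integer k ≥ 0.
k=0: 1 kHz.
k=1: 4.6 kHz, 6.6 kHz.
k=2: 10.2 kHz, 12.2 kHz.
Within [3.6 kHz, 9.4 kHz]: 4.6 kHz, 6.6 kHz.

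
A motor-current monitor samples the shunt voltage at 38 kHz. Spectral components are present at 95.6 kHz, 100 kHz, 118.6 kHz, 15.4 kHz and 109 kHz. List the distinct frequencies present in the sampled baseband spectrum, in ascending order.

fs/2 = 19 kHz.
95.6 kHz mod fs = 19.6 kHz.
19.6 kHz > fs/2 = 19 kHz, folds to fs − 19.6 kHz = 18.4 kHz.
100 kHz mod fs = 24 kHz.
24 kHz > fs/2 = 19 kHz, folds to fs − 24 kHz = 14 kHz.
118.6 kHz mod fs = 4.6 kHz.
4.6 kHz ≤ fs/2 = 19 kHz, appears at 4.6 kHz.
15.4 kHz ≤ fs/2 = 19 kHz, passes unchanged.
109 kHz mod fs = 33 kHz.
33 kHz > fs/2 = 19 kHz, folds to fs − 33 kHz = 5 kHz.
Distinct values: {4.6 kHz, 5 kHz, 14 kHz, 15.4 kHz, 18.4 kHz}.

4.6 kHz, 5 kHz, 14 kHz, 15.4 kHz, 18.4 kHz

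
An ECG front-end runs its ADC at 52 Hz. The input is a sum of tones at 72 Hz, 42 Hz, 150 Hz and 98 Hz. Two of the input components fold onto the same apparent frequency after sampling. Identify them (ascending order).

fs/2 = 26 Hz.
72 Hz mod fs = 20 Hz.
20 Hz ≤ fs/2 = 26 Hz, appears at 20 Hz.
42 Hz > fs/2 = 26 Hz, folds to fs − 42 Hz = 10 Hz.
150 Hz mod fs = 46 Hz.
46 Hz > fs/2 = 26 Hz, folds to fs − 46 Hz = 6 Hz.
98 Hz mod fs = 46 Hz.
46 Hz > fs/2 = 26 Hz, folds to fs − 46 Hz = 6 Hz.
98 Hz and 150 Hz both map to 6 Hz.

98 Hz, 150 Hz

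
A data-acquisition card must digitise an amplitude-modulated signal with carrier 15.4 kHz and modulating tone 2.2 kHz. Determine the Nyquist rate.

AM sidebands sit at fc ± fm = 13.2 kHz and 17.6 kHz.
Highest-frequency component: 17.6 kHz.
Nyquist rate = 2 × 17.6 kHz = 35.2 kHz.

35.2 kHz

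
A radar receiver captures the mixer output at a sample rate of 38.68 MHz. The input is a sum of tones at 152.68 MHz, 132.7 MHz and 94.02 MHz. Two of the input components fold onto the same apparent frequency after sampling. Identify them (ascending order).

94.02 MHz, 132.7 MHz

fs/2 = 19.34 MHz.
152.68 MHz mod fs = 36.64 MHz.
36.64 MHz > fs/2 = 19.34 MHz, folds to fs − 36.64 MHz = 2.04 MHz.
132.7 MHz mod fs = 16.66 MHz.
16.66 MHz ≤ fs/2 = 19.34 MHz, appears at 16.66 MHz.
94.02 MHz mod fs = 16.66 MHz.
16.66 MHz ≤ fs/2 = 19.34 MHz, appears at 16.66 MHz.
94.02 MHz and 132.7 MHz both map to 16.66 MHz.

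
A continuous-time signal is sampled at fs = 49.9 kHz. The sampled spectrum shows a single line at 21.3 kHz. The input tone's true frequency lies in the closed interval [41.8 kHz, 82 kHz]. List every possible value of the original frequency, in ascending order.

Frequencies that alias to 21.3 kHz are k·fs ± 21.3 kHz for integer k ≥ 0.
k=0: 21.3 kHz.
k=1: 28.6 kHz, 71.2 kHz.
k=2: 78.5 kHz, 121.1 kHz.
k=3: 128.4 kHz, 171 kHz.
Within [41.8 kHz, 82 kHz]: 71.2 kHz, 78.5 kHz.

71.2 kHz, 78.5 kHz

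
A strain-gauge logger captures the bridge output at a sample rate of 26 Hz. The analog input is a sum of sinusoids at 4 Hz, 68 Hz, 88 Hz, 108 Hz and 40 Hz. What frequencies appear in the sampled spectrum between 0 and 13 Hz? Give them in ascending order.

4 Hz, 10 Hz, 12 Hz

fs/2 = 13 Hz.
4 Hz ≤ fs/2 = 13 Hz, passes unchanged.
68 Hz mod fs = 16 Hz.
16 Hz > fs/2 = 13 Hz, folds to fs − 16 Hz = 10 Hz.
88 Hz mod fs = 10 Hz.
10 Hz ≤ fs/2 = 13 Hz, appears at 10 Hz.
108 Hz mod fs = 4 Hz.
4 Hz ≤ fs/2 = 13 Hz, appears at 4 Hz.
40 Hz mod fs = 14 Hz.
14 Hz > fs/2 = 13 Hz, folds to fs − 14 Hz = 12 Hz.
Distinct values: {4 Hz, 10 Hz, 12 Hz}.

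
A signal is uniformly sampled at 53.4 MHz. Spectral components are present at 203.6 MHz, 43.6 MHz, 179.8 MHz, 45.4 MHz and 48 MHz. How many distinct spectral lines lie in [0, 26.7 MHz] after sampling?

5

fs/2 = 26.7 MHz.
203.6 MHz mod fs = 43.4 MHz.
43.4 MHz > fs/2 = 26.7 MHz, folds to fs − 43.4 MHz = 10 MHz.
43.6 MHz > fs/2 = 26.7 MHz, folds to fs − 43.6 MHz = 9.8 MHz.
179.8 MHz mod fs = 19.6 MHz.
19.6 MHz ≤ fs/2 = 26.7 MHz, appears at 19.6 MHz.
45.4 MHz > fs/2 = 26.7 MHz, folds to fs − 45.4 MHz = 8 MHz.
48 MHz > fs/2 = 26.7 MHz, folds to fs − 48 MHz = 5.4 MHz.
Distinct values: {5.4 MHz, 8 MHz, 9.8 MHz, 10 MHz, 19.6 MHz} → 5.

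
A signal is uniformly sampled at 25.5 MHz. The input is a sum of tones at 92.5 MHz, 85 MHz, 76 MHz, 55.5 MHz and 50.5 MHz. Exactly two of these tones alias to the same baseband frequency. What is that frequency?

0.5 MHz

fs/2 = 12.75 MHz.
92.5 MHz mod fs = 16 MHz.
16 MHz > fs/2 = 12.75 MHz, folds to fs − 16 MHz = 9.5 MHz.
85 MHz mod fs = 8.5 MHz.
8.5 MHz ≤ fs/2 = 12.75 MHz, appears at 8.5 MHz.
76 MHz mod fs = 25 MHz.
25 MHz > fs/2 = 12.75 MHz, folds to fs − 25 MHz = 0.5 MHz.
55.5 MHz mod fs = 4.5 MHz.
4.5 MHz ≤ fs/2 = 12.75 MHz, appears at 4.5 MHz.
50.5 MHz mod fs = 25 MHz.
25 MHz > fs/2 = 12.75 MHz, folds to fs − 25 MHz = 0.5 MHz.
50.5 MHz and 76 MHz both map to 0.5 MHz.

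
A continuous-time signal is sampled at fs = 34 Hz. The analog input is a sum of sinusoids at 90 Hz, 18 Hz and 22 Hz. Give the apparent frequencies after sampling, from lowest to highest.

12 Hz, 16 Hz

fs/2 = 17 Hz.
90 Hz mod fs = 22 Hz.
22 Hz > fs/2 = 17 Hz, folds to fs − 22 Hz = 12 Hz.
18 Hz > fs/2 = 17 Hz, folds to fs − 18 Hz = 16 Hz.
22 Hz > fs/2 = 17 Hz, folds to fs − 22 Hz = 12 Hz.
Distinct values: {12 Hz, 16 Hz}.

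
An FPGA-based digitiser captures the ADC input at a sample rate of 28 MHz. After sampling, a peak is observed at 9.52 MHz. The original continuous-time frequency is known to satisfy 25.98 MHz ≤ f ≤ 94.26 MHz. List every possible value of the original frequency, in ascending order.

Frequencies that alias to 9.52 MHz are k·fs ± 9.52 MHz for integer k ≥ 0.
k=0: 9.52 MHz.
k=1: 18.48 MHz, 37.52 MHz.
k=2: 46.48 MHz, 65.52 MHz.
k=3: 74.48 MHz, 93.52 MHz.
k=4: 102.48 MHz, 121.52 MHz.
Within [25.98 MHz, 94.26 MHz]: 37.52 MHz, 46.48 MHz, 65.52 MHz, 74.48 MHz, 93.52 MHz.

37.52 MHz, 46.48 MHz, 65.52 MHz, 74.48 MHz, 93.52 MHz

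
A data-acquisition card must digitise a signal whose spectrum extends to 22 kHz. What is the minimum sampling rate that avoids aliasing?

44 kHz

Nyquist rate = 2 × 22 kHz = 44 kHz.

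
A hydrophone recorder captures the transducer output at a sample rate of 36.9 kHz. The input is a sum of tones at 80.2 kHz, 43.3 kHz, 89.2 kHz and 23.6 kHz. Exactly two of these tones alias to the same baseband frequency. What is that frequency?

fs/2 = 18.45 kHz.
80.2 kHz mod fs = 6.4 kHz.
6.4 kHz ≤ fs/2 = 18.45 kHz, appears at 6.4 kHz.
43.3 kHz mod fs = 6.4 kHz.
6.4 kHz ≤ fs/2 = 18.45 kHz, appears at 6.4 kHz.
89.2 kHz mod fs = 15.4 kHz.
15.4 kHz ≤ fs/2 = 18.45 kHz, appears at 15.4 kHz.
23.6 kHz > fs/2 = 18.45 kHz, folds to fs − 23.6 kHz = 13.3 kHz.
43.3 kHz and 80.2 kHz both map to 6.4 kHz.

6.4 kHz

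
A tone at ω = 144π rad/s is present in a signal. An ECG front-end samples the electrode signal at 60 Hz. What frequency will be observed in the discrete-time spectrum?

12 Hz

ω = 144π rad/s → f = ω/(2π) = 72 Hz.
72 Hz mod fs = 12 Hz.
12 Hz ≤ fs/2 = 30 Hz, appears at 12 Hz.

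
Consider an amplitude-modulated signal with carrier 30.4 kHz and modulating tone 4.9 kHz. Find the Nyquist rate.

70.6 kHz

AM sidebands sit at fc ± fm = 25.5 kHz and 35.3 kHz.
Highest-frequency component: 35.3 kHz.
Nyquist rate = 2 × 35.3 kHz = 70.6 kHz.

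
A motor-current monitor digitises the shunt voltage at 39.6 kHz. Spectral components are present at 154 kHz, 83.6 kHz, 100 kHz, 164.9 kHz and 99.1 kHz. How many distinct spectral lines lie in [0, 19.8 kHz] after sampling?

4

fs/2 = 19.8 kHz.
154 kHz mod fs = 35.2 kHz.
35.2 kHz > fs/2 = 19.8 kHz, folds to fs − 35.2 kHz = 4.4 kHz.
83.6 kHz mod fs = 4.4 kHz.
4.4 kHz ≤ fs/2 = 19.8 kHz, appears at 4.4 kHz.
100 kHz mod fs = 20.8 kHz.
20.8 kHz > fs/2 = 19.8 kHz, folds to fs − 20.8 kHz = 18.8 kHz.
164.9 kHz mod fs = 6.5 kHz.
6.5 kHz ≤ fs/2 = 19.8 kHz, appears at 6.5 kHz.
99.1 kHz mod fs = 19.9 kHz.
19.9 kHz > fs/2 = 19.8 kHz, folds to fs − 19.9 kHz = 19.7 kHz.
Distinct values: {4.4 kHz, 6.5 kHz, 18.8 kHz, 19.7 kHz} → 4.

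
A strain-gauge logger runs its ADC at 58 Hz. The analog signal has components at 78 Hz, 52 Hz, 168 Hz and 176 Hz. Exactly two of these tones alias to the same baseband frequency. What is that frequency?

6 Hz

fs/2 = 29 Hz.
78 Hz mod fs = 20 Hz.
20 Hz ≤ fs/2 = 29 Hz, appears at 20 Hz.
52 Hz > fs/2 = 29 Hz, folds to fs − 52 Hz = 6 Hz.
168 Hz mod fs = 52 Hz.
52 Hz > fs/2 = 29 Hz, folds to fs − 52 Hz = 6 Hz.
176 Hz mod fs = 2 Hz.
2 Hz ≤ fs/2 = 29 Hz, appears at 2 Hz.
52 Hz and 168 Hz both map to 6 Hz.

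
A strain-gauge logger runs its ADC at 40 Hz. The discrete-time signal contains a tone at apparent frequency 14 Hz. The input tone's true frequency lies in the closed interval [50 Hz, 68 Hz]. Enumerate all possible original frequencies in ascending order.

Frequencies that alias to 14 Hz are k·fs ± 14 Hz for integer k ≥ 0.
k=0: 14 Hz.
k=1: 26 Hz, 54 Hz.
k=2: 66 Hz, 94 Hz.
k=3: 106 Hz, 134 Hz.
Within [50 Hz, 68 Hz]: 54 Hz, 66 Hz.

54 Hz, 66 Hz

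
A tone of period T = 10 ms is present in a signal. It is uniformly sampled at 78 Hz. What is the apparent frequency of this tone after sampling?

22 Hz

T = 10 ms → f = 1/T = 100 Hz.
100 Hz mod fs = 22 Hz.
22 Hz ≤ fs/2 = 39 Hz, appears at 22 Hz.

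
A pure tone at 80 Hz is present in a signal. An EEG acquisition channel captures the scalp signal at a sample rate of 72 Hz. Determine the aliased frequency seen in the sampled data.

80 Hz mod fs = 8 Hz.
8 Hz ≤ fs/2 = 36 Hz, appears at 8 Hz.

8 Hz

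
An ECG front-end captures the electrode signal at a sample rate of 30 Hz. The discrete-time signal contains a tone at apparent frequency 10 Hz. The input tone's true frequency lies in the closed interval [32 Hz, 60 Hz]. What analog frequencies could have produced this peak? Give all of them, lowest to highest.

Frequencies that alias to 10 Hz are k·fs ± 10 Hz for integer k ≥ 0.
k=0: 10 Hz.
k=1: 20 Hz, 40 Hz.
k=2: 50 Hz, 70 Hz.
k=3: 80 Hz, 100 Hz.
Within [32 Hz, 60 Hz]: 40 Hz, 50 Hz.

40 Hz, 50 Hz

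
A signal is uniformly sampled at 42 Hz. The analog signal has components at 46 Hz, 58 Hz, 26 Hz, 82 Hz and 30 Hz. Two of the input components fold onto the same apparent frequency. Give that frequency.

fs/2 = 21 Hz.
46 Hz mod fs = 4 Hz.
4 Hz ≤ fs/2 = 21 Hz, appears at 4 Hz.
58 Hz mod fs = 16 Hz.
16 Hz ≤ fs/2 = 21 Hz, appears at 16 Hz.
26 Hz > fs/2 = 21 Hz, folds to fs − 26 Hz = 16 Hz.
82 Hz mod fs = 40 Hz.
40 Hz > fs/2 = 21 Hz, folds to fs − 40 Hz = 2 Hz.
30 Hz > fs/2 = 21 Hz, folds to fs − 30 Hz = 12 Hz.
26 Hz and 58 Hz both map to 16 Hz.

16 Hz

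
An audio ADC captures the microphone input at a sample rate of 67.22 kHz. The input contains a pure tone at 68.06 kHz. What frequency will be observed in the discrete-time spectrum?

0.84 kHz

68.06 kHz mod fs = 0.84 kHz.
0.84 kHz ≤ fs/2 = 33.61 kHz, appears at 0.84 kHz.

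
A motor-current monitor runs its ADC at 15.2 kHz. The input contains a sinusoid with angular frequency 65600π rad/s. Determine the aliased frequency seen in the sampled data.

2.4 kHz

ω = 65600π rad/s → f = ω/(2π) = 32800 Hz = 32.8 kHz.
32.8 kHz mod fs = 2.4 kHz.
2.4 kHz ≤ fs/2 = 7.6 kHz, appears at 2.4 kHz.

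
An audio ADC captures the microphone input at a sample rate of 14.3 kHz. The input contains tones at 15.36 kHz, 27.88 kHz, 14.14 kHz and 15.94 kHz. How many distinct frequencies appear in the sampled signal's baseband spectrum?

fs/2 = 7.15 kHz.
15.36 kHz mod fs = 1.06 kHz.
1.06 kHz ≤ fs/2 = 7.15 kHz, appears at 1.06 kHz.
27.88 kHz mod fs = 13.58 kHz.
13.58 kHz > fs/2 = 7.15 kHz, folds to fs − 13.58 kHz = 0.72 kHz.
14.14 kHz > fs/2 = 7.15 kHz, folds to fs − 14.14 kHz = 0.16 kHz.
15.94 kHz mod fs = 1.64 kHz.
1.64 kHz ≤ fs/2 = 7.15 kHz, appears at 1.64 kHz.
Distinct values: {0.16 kHz, 0.72 kHz, 1.06 kHz, 1.64 kHz} → 4.

4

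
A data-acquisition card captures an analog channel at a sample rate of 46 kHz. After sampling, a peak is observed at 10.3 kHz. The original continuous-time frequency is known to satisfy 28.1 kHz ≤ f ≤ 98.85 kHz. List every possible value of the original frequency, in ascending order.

Frequencies that alias to 10.3 kHz are k·fs ± 10.3 kHz for integer k ≥ 0.
k=0: 10.3 kHz.
k=1: 35.7 kHz, 56.3 kHz.
k=2: 81.7 kHz, 102.3 kHz.
k=3: 127.7 kHz, 148.3 kHz.
Within [28.1 kHz, 98.85 kHz]: 35.7 kHz, 56.3 kHz, 81.7 kHz.

35.7 kHz, 56.3 kHz, 81.7 kHz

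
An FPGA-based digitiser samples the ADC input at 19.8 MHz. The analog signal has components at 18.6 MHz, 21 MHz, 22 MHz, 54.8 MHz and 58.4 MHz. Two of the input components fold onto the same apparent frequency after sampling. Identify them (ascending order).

fs/2 = 9.9 MHz.
18.6 MHz > fs/2 = 9.9 MHz, folds to fs − 18.6 MHz = 1.2 MHz.
21 MHz mod fs = 1.2 MHz.
1.2 MHz ≤ fs/2 = 9.9 MHz, appears at 1.2 MHz.
22 MHz mod fs = 2.2 MHz.
2.2 MHz ≤ fs/2 = 9.9 MHz, appears at 2.2 MHz.
54.8 MHz mod fs = 15.2 MHz.
15.2 MHz > fs/2 = 9.9 MHz, folds to fs − 15.2 MHz = 4.6 MHz.
58.4 MHz mod fs = 18.8 MHz.
18.8 MHz > fs/2 = 9.9 MHz, folds to fs − 18.8 MHz = 1 MHz.
18.6 MHz and 21 MHz both map to 1.2 MHz.

18.6 MHz, 21 MHz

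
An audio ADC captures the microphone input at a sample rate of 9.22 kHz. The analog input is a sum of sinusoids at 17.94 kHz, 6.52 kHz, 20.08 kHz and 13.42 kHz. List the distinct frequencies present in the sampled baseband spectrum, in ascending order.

fs/2 = 4.61 kHz.
17.94 kHz mod fs = 8.72 kHz.
8.72 kHz > fs/2 = 4.61 kHz, folds to fs − 8.72 kHz = 0.5 kHz.
6.52 kHz > fs/2 = 4.61 kHz, folds to fs − 6.52 kHz = 2.7 kHz.
20.08 kHz mod fs = 1.64 kHz.
1.64 kHz ≤ fs/2 = 4.61 kHz, appears at 1.64 kHz.
13.42 kHz mod fs = 4.2 kHz.
4.2 kHz ≤ fs/2 = 4.61 kHz, appears at 4.2 kHz.
Distinct values: {0.5 kHz, 1.64 kHz, 2.7 kHz, 4.2 kHz}.

0.5 kHz, 1.64 kHz, 2.7 kHz, 4.2 kHz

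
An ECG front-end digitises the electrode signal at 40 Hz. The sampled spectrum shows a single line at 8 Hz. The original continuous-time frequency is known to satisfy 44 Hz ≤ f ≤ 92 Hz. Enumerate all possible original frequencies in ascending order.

Frequencies that alias to 8 Hz are k·fs ± 8 Hz for integer k ≥ 0.
k=0: 8 Hz.
k=1: 32 Hz, 48 Hz.
k=2: 72 Hz, 88 Hz.
k=3: 112 Hz, 128 Hz.
Within [44 Hz, 92 Hz]: 48 Hz, 72 Hz, 88 Hz.

48 Hz, 72 Hz, 88 Hz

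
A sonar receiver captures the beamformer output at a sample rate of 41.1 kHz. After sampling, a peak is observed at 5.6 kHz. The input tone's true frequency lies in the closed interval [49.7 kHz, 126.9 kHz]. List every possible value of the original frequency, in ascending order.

76.6 kHz, 87.8 kHz, 117.7 kHz

Frequencies that alias to 5.6 kHz are k·fs ± 5.6 kHz for integer k ≥ 0.
k=0: 5.6 kHz.
k=1: 35.5 kHz, 46.7 kHz.
k=2: 76.6 kHz, 87.8 kHz.
k=3: 117.7 kHz, 128.9 kHz.
k=4: 158.8 kHz, 170 kHz.
Within [49.7 kHz, 126.9 kHz]: 76.6 kHz, 87.8 kHz, 117.7 kHz.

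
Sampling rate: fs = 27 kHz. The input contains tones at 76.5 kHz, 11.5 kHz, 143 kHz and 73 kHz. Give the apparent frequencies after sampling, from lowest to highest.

4.5 kHz, 8 kHz, 11.5 kHz

fs/2 = 13.5 kHz.
76.5 kHz mod fs = 22.5 kHz.
22.5 kHz > fs/2 = 13.5 kHz, folds to fs − 22.5 kHz = 4.5 kHz.
11.5 kHz ≤ fs/2 = 13.5 kHz, passes unchanged.
143 kHz mod fs = 8 kHz.
8 kHz ≤ fs/2 = 13.5 kHz, appears at 8 kHz.
73 kHz mod fs = 19 kHz.
19 kHz > fs/2 = 13.5 kHz, folds to fs − 19 kHz = 8 kHz.
Distinct values: {4.5 kHz, 8 kHz, 11.5 kHz}.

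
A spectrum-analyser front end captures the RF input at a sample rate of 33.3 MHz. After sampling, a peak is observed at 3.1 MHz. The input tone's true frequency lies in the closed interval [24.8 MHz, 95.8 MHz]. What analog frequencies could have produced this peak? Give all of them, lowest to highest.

30.2 MHz, 36.4 MHz, 63.5 MHz, 69.7 MHz

Frequencies that alias to 3.1 MHz are k·fs ± 3.1 MHz for integer k ≥ 0.
k=0: 3.1 MHz.
k=1: 30.2 MHz, 36.4 MHz.
k=2: 63.5 MHz, 69.7 MHz.
k=3: 96.8 MHz, 103 MHz.
Within [24.8 MHz, 95.8 MHz]: 30.2 MHz, 36.4 MHz, 63.5 MHz, 69.7 MHz.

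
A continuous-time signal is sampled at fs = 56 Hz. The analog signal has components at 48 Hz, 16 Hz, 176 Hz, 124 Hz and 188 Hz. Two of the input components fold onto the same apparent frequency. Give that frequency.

fs/2 = 28 Hz.
48 Hz > fs/2 = 28 Hz, folds to fs − 48 Hz = 8 Hz.
16 Hz ≤ fs/2 = 28 Hz, passes unchanged.
176 Hz mod fs = 8 Hz.
8 Hz ≤ fs/2 = 28 Hz, appears at 8 Hz.
124 Hz mod fs = 12 Hz.
12 Hz ≤ fs/2 = 28 Hz, appears at 12 Hz.
188 Hz mod fs = 20 Hz.
20 Hz ≤ fs/2 = 28 Hz, appears at 20 Hz.
48 Hz and 176 Hz both map to 8 Hz.

8 Hz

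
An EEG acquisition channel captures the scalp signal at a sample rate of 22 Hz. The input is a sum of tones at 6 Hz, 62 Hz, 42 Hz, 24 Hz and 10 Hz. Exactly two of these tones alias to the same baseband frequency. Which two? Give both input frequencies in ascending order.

24 Hz, 42 Hz

fs/2 = 11 Hz.
6 Hz ≤ fs/2 = 11 Hz, passes unchanged.
62 Hz mod fs = 18 Hz.
18 Hz > fs/2 = 11 Hz, folds to fs − 18 Hz = 4 Hz.
42 Hz mod fs = 20 Hz.
20 Hz > fs/2 = 11 Hz, folds to fs − 20 Hz = 2 Hz.
24 Hz mod fs = 2 Hz.
2 Hz ≤ fs/2 = 11 Hz, appears at 2 Hz.
10 Hz ≤ fs/2 = 11 Hz, passes unchanged.
24 Hz and 42 Hz both map to 2 Hz.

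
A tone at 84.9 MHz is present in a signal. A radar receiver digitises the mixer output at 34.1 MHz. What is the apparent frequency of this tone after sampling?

84.9 MHz mod fs = 16.7 MHz.
16.7 MHz ≤ fs/2 = 17.05 MHz, appears at 16.7 MHz.

16.7 MHz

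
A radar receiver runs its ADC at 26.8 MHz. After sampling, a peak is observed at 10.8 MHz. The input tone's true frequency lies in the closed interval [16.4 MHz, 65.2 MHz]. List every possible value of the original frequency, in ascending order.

37.6 MHz, 42.8 MHz, 64.4 MHz

Frequencies that alias to 10.8 MHz are k·fs ± 10.8 MHz for integer k ≥ 0.
k=0: 10.8 MHz.
k=1: 16 MHz, 37.6 MHz.
k=2: 42.8 MHz, 64.4 MHz.
k=3: 69.6 MHz, 91.2 MHz.
Within [16.4 MHz, 65.2 MHz]: 37.6 MHz, 42.8 MHz, 64.4 MHz.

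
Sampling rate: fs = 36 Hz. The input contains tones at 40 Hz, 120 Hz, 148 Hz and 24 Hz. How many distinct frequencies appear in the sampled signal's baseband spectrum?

2

fs/2 = 18 Hz.
40 Hz mod fs = 4 Hz.
4 Hz ≤ fs/2 = 18 Hz, appears at 4 Hz.
120 Hz mod fs = 12 Hz.
12 Hz ≤ fs/2 = 18 Hz, appears at 12 Hz.
148 Hz mod fs = 4 Hz.
4 Hz ≤ fs/2 = 18 Hz, appears at 4 Hz.
24 Hz > fs/2 = 18 Hz, folds to fs − 24 Hz = 12 Hz.
Distinct values: {4 Hz, 12 Hz} → 2.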